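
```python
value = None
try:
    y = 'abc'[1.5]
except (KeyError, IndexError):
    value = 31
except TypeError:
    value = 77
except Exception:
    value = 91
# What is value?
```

Step-by-step execution trace:
1. `y = 'abc'[1.5]` raises TypeError.
2. `except (KeyError, IndexError)` does not match TypeError; skipped.
3. `except TypeError` matches (exact type match) → value = 77.
4. `except Exception` is not reached.
Result: 77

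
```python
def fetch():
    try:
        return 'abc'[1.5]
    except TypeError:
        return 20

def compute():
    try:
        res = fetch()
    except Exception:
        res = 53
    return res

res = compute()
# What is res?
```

Step-by-step execution trace:
1. `compute()` calls `fetch()`.
2. In fetch: `'abc'[1.5]` raises TypeError; `except TypeError` catches it → returns 20.
3. In compute: `res = fetch()` → res = 20. No exception reaches compute.
4. `except Exception` is skipped; compute returns 20.
5. res = 20.
Result: 20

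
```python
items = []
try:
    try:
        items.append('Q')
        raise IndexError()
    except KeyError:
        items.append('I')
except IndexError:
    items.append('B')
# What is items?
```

Step-by-step execution trace:
1. Inner try: `items.append('Q')` → items = ['Q'].
2. `raise IndexError()` raises IndexError.
3. Inner `except KeyError` does not match IndexError; exception propagates to outer try.
4. Outer `except IndexError` matches → `items.append('B')` → items = ['Q', 'B'].
Result: ['Q', 'B']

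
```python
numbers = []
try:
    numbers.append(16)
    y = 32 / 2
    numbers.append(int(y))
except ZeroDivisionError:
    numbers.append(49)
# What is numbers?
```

Step-by-step execution trace:
1. try: `numbers.append(16)` → numbers = [16].
2. `y = 32 / 2` → y = 16.0. No exception raised.
3. `numbers.append(int(y))` → numbers = [16, 16].
4. `except ZeroDivisionError` is skipped (no exception was raised).
Result: [16, 16]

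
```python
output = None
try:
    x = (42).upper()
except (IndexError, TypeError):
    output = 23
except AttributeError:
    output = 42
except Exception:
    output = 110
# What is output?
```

Step-by-step execution trace:
1. `x = (42).upper()` raises AttributeError.
2. `except (IndexError, TypeError)` does not match AttributeError; skipped.
3. `except AttributeError` matches (exact type match) → output = 42.
4. `except Exception` is not reached.
Result: 42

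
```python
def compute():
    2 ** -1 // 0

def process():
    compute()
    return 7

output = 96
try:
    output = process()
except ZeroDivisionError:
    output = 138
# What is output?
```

Step-by-step execution trace:
1. output starts at 96.
2. try: `process()` calls `compute()`.
3. `compute()` evaluates `2 ** -1 // 0`, which raises ZeroDivisionError; it propagates through process (uncaught).
4. `return 7` in process is not reached; the assignment to output does not complete.
5. `except ZeroDivisionError` matches → output = 138.
Result: 138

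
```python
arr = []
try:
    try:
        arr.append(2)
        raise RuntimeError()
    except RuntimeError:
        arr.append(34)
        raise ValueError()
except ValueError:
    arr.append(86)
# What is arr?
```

Step-by-step execution trace:
1. Inner try: `arr.append(2)` → arr = [2].
2. `raise RuntimeError()` raises RuntimeError.
3. Inner `except RuntimeError` matches → `arr.append(34)` → arr = [2, 34].
4. `raise ValueError()` raises ValueError; propagates to outer try.
5. Outer `except ValueError` matches → `arr.append(86)` → arr = [2, 34, 86].
Result: [2, 34, 86]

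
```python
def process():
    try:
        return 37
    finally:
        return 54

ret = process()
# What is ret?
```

Step-by-step execution trace:
1. `process()` enters try: `return 37` sets pending return value 37.
2. Before returning, `finally: return 54` runs and overrides the pending return.
3. process() returns 54 → ret = 54.
Result: 54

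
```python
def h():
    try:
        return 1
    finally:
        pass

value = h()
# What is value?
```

Step-by-step execution trace:
1. `h()` enters try: `return 1` sets pending return value 1.
2. Before returning, `finally: pass` runs (no effect).
3. h() returns 1 → value = 1.
Result: 1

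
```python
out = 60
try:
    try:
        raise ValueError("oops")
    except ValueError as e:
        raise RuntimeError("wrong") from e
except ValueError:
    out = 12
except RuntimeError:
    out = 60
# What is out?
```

Step-by-step execution trace:
1. Inner try raises ValueError; inner `except ValueError as e` catches it.
2. `raise RuntimeError(...) from e` raises RuntimeError (ValueError is attached as __cause__, but only RuntimeError is active).
3. Outer `except ValueError` does not match RuntimeError; skipped.
4. Outer `except RuntimeError` matches → out = 60.
Result: 60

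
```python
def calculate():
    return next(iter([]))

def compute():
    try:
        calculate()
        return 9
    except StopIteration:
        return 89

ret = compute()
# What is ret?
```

Step-by-step execution trace:
1. `compute()` calls `calculate()`.
2. `calculate()` evaluates `next(iter([]))`, which raises StopIteration; it propagates to the caller.
3. `return 9` is not reached.
4. `except StopIteration` in compute matches → returns 89.
5. ret = 89.
Result: 89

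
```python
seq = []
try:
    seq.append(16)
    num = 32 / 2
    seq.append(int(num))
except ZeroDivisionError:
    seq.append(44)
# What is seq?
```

Step-by-step execution trace:
1. try: `seq.append(16)` → seq = [16].
2. `num = 32 / 2` → num = 16.0. No exception raised.
3. `seq.append(int(num))` → seq = [16, 16].
4. `except ZeroDivisionError` is skipped (no exception was raised).
Result: [16, 16]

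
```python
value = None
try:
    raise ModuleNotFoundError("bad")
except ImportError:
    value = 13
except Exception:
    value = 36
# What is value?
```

Step-by-step execution trace:
1. `raise ModuleNotFoundError(...)` raises ModuleNotFoundError.
2. `except ImportError` matches (ModuleNotFoundError is a subclass of ImportError) → value = 13.
3. `except Exception` is not reached.
Result: 13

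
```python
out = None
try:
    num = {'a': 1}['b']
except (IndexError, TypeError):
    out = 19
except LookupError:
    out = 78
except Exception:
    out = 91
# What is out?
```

Step-by-step execution trace:
1. `num = {'a': 1}['b']` raises KeyError.
2. `except (IndexError, TypeError)` does not match KeyError; skipped.
3. `except LookupError` matches (KeyError is a subclass of LookupError) → out = 78.
4. `except Exception` is not reached.
Result: 78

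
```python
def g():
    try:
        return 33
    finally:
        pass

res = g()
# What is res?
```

Step-by-step execution trace:
1. `g()` enters try: `return 33` sets pending return value 33.
2. Before returning, `finally: pass` runs (no effect).
3. g() returns 33 → res = 33.
Result: 33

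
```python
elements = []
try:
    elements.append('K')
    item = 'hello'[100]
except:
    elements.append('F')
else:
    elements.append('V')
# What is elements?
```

Step-by-step execution trace:
1. try: `elements.append('K')` → elements = ['K'].
2. `item = 'hello'[100]` raises IndexError.
3. bare `except` matches → `elements.append('F')` → elements = ['K', 'F'].
4. `else` is skipped (an exception was raised).
Result: ['K', 'F']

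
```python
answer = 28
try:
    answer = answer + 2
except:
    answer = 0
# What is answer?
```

Step-by-step execution trace:
1. answer starts at 28.
2. try: `answer = answer + 2` → answer = 30. No exception raised.
3. `except` is skipped.
Result: 30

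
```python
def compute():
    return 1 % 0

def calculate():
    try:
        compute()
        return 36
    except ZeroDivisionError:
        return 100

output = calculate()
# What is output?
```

Step-by-step execution trace:
1. `calculate()` calls `compute()`.
2. `compute()` evaluates `1 % 0`, which raises ZeroDivisionError; it propagates to the caller.
3. `return 36` is not reached.
4. `except ZeroDivisionError` in calculate matches → returns 100.
5. output = 100.
Result: 100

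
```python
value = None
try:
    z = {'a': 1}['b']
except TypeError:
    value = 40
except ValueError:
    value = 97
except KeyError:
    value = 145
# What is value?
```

Step-by-step execution trace:
1. `z = {'a': 1}['b']` raises KeyError.
2. `except TypeError` does not match KeyError; skipped.
3. `except ValueError` does not match KeyError; skipped.
4. `except KeyError` matches → value = 145.
Result: 145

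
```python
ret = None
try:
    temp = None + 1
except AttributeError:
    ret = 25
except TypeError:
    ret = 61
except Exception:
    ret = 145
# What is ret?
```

Step-by-step execution trace:
1. `temp = None + 1` raises TypeError.
2. `except AttributeError` does not match TypeError; skipped.
3. `except TypeError` matches → ret = 61.
4. Remaining except clauses are skipped.
Result: 61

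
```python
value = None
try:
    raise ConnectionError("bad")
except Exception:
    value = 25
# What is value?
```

Step-by-step execution trace:
1. `raise ConnectionError(...)` raises ConnectionError.
2. `except Exception` matches (ConnectionError is a subclass of Exception) → value = 25.
Result: 25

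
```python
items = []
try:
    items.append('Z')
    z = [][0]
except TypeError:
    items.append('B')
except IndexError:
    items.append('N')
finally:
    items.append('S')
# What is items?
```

Step-by-step execution trace:
1. try: `items.append('Z')` → items = ['Z'].
2. `z = [][0]` raises IndexError.
3. `except TypeError` does not match IndexError; skipped.
4. `except IndexError` matches → `items.append('N')` → items = ['Z', 'N'].
5. finally always runs: `items.append('S')` → items = ['Z', 'N', 'S'].
Result: ['Z', 'N', 'S']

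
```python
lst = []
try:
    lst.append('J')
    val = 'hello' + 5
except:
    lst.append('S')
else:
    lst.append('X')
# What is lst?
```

Step-by-step execution trace:
1. try: `lst.append('J')` → lst = ['J'].
2. `val = 'hello' + 5` raises TypeError.
3. bare `except` matches → `lst.append('S')` → lst = ['J', 'S'].
4. `else` is skipped (an exception was raised).
Result: ['J', 'S']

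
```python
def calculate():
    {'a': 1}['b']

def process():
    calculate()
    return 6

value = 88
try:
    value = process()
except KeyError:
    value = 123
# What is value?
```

Step-by-step execution trace:
1. value starts at 88.
2. try: `process()` calls `calculate()`.
3. `calculate()` evaluates `{'a': 1}['b']`, which raises KeyError; it propagates through process (uncaught).
4. `return 6` in process is not reached; the assignment to value does not complete.
5. `except KeyError` matches → value = 123.
Result: 123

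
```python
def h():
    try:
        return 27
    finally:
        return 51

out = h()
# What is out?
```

Step-by-step execution trace:
1. `h()` enters try: `return 27` sets pending return value 27.
2. Before returning, `finally: return 51` runs and overrides the pending return.
3. h() returns 51 → out = 51.
Result: 51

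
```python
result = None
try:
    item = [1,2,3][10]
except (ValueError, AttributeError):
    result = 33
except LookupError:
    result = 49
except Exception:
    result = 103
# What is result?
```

Step-by-step execution trace:
1. `item = [1,2,3][10]` raises IndexError.
2. `except (ValueError, AttributeError)` does not match IndexError; skipped.
3. `except LookupError` matches (IndexError is a subclass of LookupError) → result = 49.
4. `except Exception` is not reached.
Result: 49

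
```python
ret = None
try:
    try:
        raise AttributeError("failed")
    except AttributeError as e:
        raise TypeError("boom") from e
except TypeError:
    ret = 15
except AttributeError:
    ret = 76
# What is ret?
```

Step-by-step execution trace:
1. Inner try raises AttributeError; inner `except AttributeError as e` catches it.
2. `raise TypeError(...) from e` raises TypeError (AttributeError is attached as __cause__, but only TypeError is active).
3. Outer `except TypeError` matches → ret = 15.
4. `except AttributeError` is not reached.
Result: 15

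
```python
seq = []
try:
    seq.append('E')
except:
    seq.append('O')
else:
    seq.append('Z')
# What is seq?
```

Step-by-step execution trace:
1. try: `seq.append('E')` → seq = ['E']. No exception raised.
2. `except` is skipped.
3. `else` runs (try completed without exception): `seq.append('Z')` → seq = ['E', 'Z'].
Result: ['E', 'Z']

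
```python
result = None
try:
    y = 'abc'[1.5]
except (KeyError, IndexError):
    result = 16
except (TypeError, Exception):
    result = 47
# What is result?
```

Step-by-step execution trace:
1. `y = 'abc'[1.5]` raises TypeError.
2. `except (KeyError, IndexError)` does not match TypeError; skipped.
3. `except (TypeError, Exception)` matches (TypeError is in the tuple) → result = 47.
Result: 47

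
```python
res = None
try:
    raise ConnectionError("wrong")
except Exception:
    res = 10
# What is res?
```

Step-by-step execution trace:
1. `raise ConnectionError(...)` raises ConnectionError.
2. `except Exception` matches (ConnectionError is a subclass of Exception) → res = 10.
Result: 10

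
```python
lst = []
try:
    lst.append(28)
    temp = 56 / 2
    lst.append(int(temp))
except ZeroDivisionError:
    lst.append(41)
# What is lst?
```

Step-by-step execution trace:
1. try: `lst.append(28)` → lst = [28].
2. `temp = 56 / 2` → temp = 28.0. No exception raised.
3. `lst.append(int(temp))` → lst = [28, 28].
4. `except ZeroDivisionError` is skipped (no exception was raised).
Result: [28, 28]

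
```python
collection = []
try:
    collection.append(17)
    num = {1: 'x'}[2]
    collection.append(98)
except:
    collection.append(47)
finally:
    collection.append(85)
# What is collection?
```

Step-by-step execution trace:
1. try: `collection.append(17)` → collection = [17].
2. `num = {1: 'x'}[2]` raises KeyError; `collection.append(98)` is not reached.
3. bare `except` matches → `collection.append(47)` → collection = [17, 47].
4. finally always runs: `collection.append(85)` → collection = [17, 47, 85].
Result: [17, 47, 85]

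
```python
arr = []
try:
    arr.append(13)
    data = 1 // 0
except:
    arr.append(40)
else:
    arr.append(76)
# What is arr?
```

Step-by-step execution trace:
1. try: `arr.append(13)` → arr = [13].
2. `data = 1 // 0` raises ZeroDivisionError.
3. bare `except` matches → `arr.append(40)` → arr = [13, 40].
4. `else` is skipped (an exception was raised).
Result: [13, 40]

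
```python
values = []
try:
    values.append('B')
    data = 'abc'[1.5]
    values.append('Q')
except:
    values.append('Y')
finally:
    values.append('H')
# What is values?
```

Step-by-step execution trace:
1. try: `values.append('B')` → values = ['B'].
2. `data = 'abc'[1.5]` raises TypeError; `values.append('Q')` is not reached.
3. bare `except` matches → `values.append('Y')` → values = ['B', 'Y'].
4. finally always runs: `values.append('H')` → values = ['B', 'Y', 'H'].
Result: ['B', 'Y', 'H']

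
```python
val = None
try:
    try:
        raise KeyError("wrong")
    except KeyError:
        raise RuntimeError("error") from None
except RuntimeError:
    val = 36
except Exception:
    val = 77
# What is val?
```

Step-by-step execution trace:
1. Inner try raises KeyError; inner `except KeyError` catches it.
2. `raise RuntimeError(...) from None` raises RuntimeError (from None suppresses __context__, but the active exception is still RuntimeError).
3. Outer `except RuntimeError` matches → val = 36.
4. `except Exception` is not reached.
Result: 36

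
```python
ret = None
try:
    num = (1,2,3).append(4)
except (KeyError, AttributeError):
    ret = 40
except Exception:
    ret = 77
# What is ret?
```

Step-by-step execution trace:
1. `num = (1,2,3).append(4)` raises AttributeError.
2. `except (KeyError, AttributeError)` matches (AttributeError is in the tuple) → ret = 40.
3. `except Exception` is not reached.
Result: 40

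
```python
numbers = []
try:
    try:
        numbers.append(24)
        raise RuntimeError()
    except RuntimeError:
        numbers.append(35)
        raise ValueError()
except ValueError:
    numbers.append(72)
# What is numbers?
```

Step-by-step execution trace:
1. Inner try: `numbers.append(24)` → numbers = [24].
2. `raise RuntimeError()` raises RuntimeError.
3. Inner `except RuntimeError` matches → `numbers.append(35)` → numbers = [24, 35].
4. `raise ValueError()` raises ValueError; propagates to outer try.
5. Outer `except ValueError` matches → `numbers.append(72)` → numbers = [24, 35, 72].
Result: [24, 35, 72]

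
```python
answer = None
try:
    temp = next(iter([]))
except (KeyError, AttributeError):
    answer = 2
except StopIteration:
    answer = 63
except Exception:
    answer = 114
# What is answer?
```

Step-by-step execution trace:
1. `temp = next(iter([]))` raises StopIteration.
2. `except (KeyError, AttributeError)` does not match StopIteration; skipped.
3. `except StopIteration` matches (exact type match) → answer = 63.
4. `except Exception` is not reached.
Result: 63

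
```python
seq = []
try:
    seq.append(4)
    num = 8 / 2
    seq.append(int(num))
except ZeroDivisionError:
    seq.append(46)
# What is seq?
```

Step-by-step execution trace:
1. try: `seq.append(4)` → seq = [4].
2. `num = 8 / 2` → num = 4.0. No exception raised.
3. `seq.append(int(num))` → seq = [4, 4].
4. `except ZeroDivisionError` is skipped (no exception was raised).
Result: [4, 4]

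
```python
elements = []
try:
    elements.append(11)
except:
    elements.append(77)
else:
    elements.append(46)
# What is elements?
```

Step-by-step execution trace:
1. try: `elements.append(11)` → elements = [11]. No exception raised.
2. `except` is skipped.
3. `else` runs (try completed without exception): `elements.append(46)` → elements = [11, 46].
Result: [11, 46]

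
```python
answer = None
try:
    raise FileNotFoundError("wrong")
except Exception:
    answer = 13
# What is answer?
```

Step-by-step execution trace:
1. `raise FileNotFoundError(...)` raises FileNotFoundError.
2. `except Exception` matches (FileNotFoundError is a subclass of Exception) → answer = 13.
Result: 13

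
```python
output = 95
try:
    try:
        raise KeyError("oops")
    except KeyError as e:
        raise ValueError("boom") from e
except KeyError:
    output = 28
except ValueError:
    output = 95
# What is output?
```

Step-by-step execution trace:
1. Inner try raises KeyError; inner `except KeyError as e` catches it.
2. `raise ValueError(...) from e` raises ValueError (KeyError is attached as __cause__, but only ValueError is active).
3. Outer `except KeyError` does not match ValueError; skipped.
4. Outer `except ValueError` matches → output = 95.
Result: 95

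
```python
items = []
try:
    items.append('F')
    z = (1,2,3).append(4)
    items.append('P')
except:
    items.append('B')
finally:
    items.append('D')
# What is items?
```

Step-by-step execution trace:
1. try: `items.append('F')` → items = ['F'].
2. `z = (1,2,3).append(4)` raises AttributeError; `items.append('P')` is not reached.
3. bare `except` matches → `items.append('B')` → items = ['F', 'B'].
4. finally always runs: `items.append('D')` → items = ['F', 'B', 'D'].
Result: ['F', 'B', 'D']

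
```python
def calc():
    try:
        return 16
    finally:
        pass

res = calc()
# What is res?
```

Step-by-step execution trace:
1. `calc()` enters try: `return 16` sets pending return value 16.
2. Before returning, `finally: pass` runs (no effect).
3. calc() returns 16 → res = 16.
Result: 16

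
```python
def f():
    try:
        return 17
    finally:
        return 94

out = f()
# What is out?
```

Step-by-step execution trace:
1. `f()` enters try: `return 17` sets pending return value 17.
2. Before returning, `finally: return 94` runs and overrides the pending return.
3. f() returns 94 → out = 94.
Result: 94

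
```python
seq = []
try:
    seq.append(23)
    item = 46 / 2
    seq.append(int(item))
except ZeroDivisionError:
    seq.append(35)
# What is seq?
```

Step-by-step execution trace:
1. try: `seq.append(23)` → seq = [23].
2. `item = 46 / 2` → item = 23.0. No exception raised.
3. `seq.append(int(item))` → seq = [23, 23].
4. `except ZeroDivisionError` is skipped (no exception was raised).
Result: [23, 23]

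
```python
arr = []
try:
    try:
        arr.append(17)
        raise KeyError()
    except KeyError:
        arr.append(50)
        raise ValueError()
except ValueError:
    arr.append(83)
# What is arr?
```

Step-by-step execution trace:
1. Inner try: `arr.append(17)` → arr = [17].
2. `raise KeyError()` raises KeyError.
3. Inner `except KeyError` matches → `arr.append(50)` → arr = [17, 50].
4. `raise ValueError()` raises ValueError; propagates to outer try.
5. Outer `except ValueError` matches → `arr.append(83)` → arr = [17, 50, 83].
Result: [17, 50, 83]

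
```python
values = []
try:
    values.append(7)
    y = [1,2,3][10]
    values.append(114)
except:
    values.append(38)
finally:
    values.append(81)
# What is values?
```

Step-by-step execution trace:
1. try: `values.append(7)` → values = [7].
2. `y = [1,2,3][10]` raises IndexError; `values.append(114)` is not reached.
3. bare `except` matches → `values.append(38)` → values = [7, 38].
4. finally always runs: `values.append(81)` → values = [7, 38, 81].
Result: [7, 38, 81]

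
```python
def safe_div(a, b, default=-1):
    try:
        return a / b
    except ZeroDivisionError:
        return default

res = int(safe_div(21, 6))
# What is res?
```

Step-by-step execution trace:
1. `safe_div(21, 6)` enters try: `return 21 / 6` → returns 3.5. No exception raised.
2. `except ZeroDivisionError` is skipped.
3. `int(3.5)` → 3 → res = 3.
Result: 3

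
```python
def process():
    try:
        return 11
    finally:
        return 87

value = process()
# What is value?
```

Step-by-step execution trace:
1. `process()` enters try: `return 11` sets pending return value 11.
2. Before returning, `finally: return 87` runs and overrides the pending return.
3. process() returns 87 → value = 87.
Result: 87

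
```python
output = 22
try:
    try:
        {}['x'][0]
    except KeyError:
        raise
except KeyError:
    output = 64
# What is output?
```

Step-by-step execution trace:
1. Inner try: `{}['x'][0]` raises KeyError.
2. Inner `except KeyError` matches; bare `raise` re-raises the same KeyError.
3. Outer `except KeyError` matches → output = 64.
Result: 64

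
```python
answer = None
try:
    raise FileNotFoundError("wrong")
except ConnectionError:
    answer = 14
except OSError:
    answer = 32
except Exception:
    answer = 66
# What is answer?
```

Step-by-step execution trace:
1. `raise FileNotFoundError(...)` raises FileNotFoundError.
2. `except ConnectionError` does not match (FileNotFoundError is not a subclass of ConnectionError); skipped.
3. `except OSError` matches (FileNotFoundError is a subclass of OSError) → answer = 32.
4. `except Exception` is not reached.
Result: 32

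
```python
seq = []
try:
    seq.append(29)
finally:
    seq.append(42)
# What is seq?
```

Step-by-step execution trace:
1. try: `seq.append(29)` → seq = [29].
2. The try body completes without raising.
3. finally always runs: `seq.append(42)` → seq = [29, 42].
Result: [29, 42]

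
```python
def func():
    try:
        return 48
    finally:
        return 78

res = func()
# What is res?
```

Step-by-step execution trace:
1. `func()` enters try: `return 48` sets pending return value 48.
2. Before returning, `finally: return 78` runs and overrides the pending return.
3. func() returns 78 → res = 78.
Result: 78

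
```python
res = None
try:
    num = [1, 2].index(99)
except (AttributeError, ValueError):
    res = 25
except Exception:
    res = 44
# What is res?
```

Step-by-step execution trace:
1. `num = [1, 2].index(99)` raises ValueError.
2. `except (AttributeError, ValueError)` matches (ValueError is in the tuple) → res = 25.
3. `except Exception` is not reached.
Result: 25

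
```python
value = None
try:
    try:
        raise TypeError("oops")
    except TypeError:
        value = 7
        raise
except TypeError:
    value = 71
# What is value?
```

Step-by-step execution trace:
1. Inner try: `raise TypeError("oops")` raises TypeError.
2. Inner `except TypeError` matches → value = 7.
3. bare `raise` re-raises the same TypeError.
4. Outer `except TypeError` matches → value = 71.
Result: 71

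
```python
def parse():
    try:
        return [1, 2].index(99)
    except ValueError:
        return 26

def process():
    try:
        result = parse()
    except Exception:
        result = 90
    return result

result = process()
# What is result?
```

Step-by-step execution trace:
1. `process()` calls `parse()`.
2. In parse: `[1, 2].index(99)` raises ValueError; `except ValueError` catches it → returns 26.
3. In process: `result = parse()` → result = 26. No exception reaches process.
4. `except Exception` is skipped; process returns 26.
5. result = 26.
Result: 26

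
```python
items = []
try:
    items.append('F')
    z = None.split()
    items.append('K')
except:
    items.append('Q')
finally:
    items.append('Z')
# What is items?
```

Step-by-step execution trace:
1. try: `items.append('F')` → items = ['F'].
2. `z = None.split()` raises AttributeError; `items.append('K')` is not reached.
3. bare `except` matches → `items.append('Q')` → items = ['F', 'Q'].
4. finally always runs: `items.append('Z')` → items = ['F', 'Q', 'Z'].
Result: ['F', 'Q', 'Z']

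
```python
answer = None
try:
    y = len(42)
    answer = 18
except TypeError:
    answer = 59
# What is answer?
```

Step-by-step execution trace:
1. `y = len(42)` raises TypeError.
2. `answer = 18` is not reached.
3. `except TypeError` matches → answer = 59.
Result: 59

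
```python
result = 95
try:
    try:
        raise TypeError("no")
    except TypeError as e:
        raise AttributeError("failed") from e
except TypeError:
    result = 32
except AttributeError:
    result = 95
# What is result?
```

Step-by-step execution trace:
1. Inner try raises TypeError; inner `except TypeError as e` catches it.
2. `raise AttributeError(...) from e` raises AttributeError (TypeError is attached as __cause__, but only AttributeError is active).
3. Outer `except TypeError` does not match AttributeError; skipped.
4. Outer `except AttributeError` matches → result = 95.
Result: 95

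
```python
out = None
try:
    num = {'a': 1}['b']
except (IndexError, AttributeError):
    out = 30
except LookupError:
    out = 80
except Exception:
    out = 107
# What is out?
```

Step-by-step execution trace:
1. `num = {'a': 1}['b']` raises KeyError.
2. `except (IndexError, AttributeError)` does not match KeyError; skipped.
3. `except LookupError` matches (KeyError is a subclass of LookupError) → out = 80.
4. `except Exception` is not reached.
Result: 80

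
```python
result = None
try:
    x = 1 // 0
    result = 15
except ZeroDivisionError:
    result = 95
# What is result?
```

Step-by-step execution trace:
1. `x = 1 // 0` raises ZeroDivisionError.
2. `result = 15` is not reached.
3. `except ZeroDivisionError` matches → result = 95.
Result: 95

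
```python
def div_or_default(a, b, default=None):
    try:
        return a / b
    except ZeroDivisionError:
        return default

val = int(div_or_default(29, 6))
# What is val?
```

Step-by-step execution trace:
1. `div_or_default(29, 6)` enters try: `return 29 / 6` → returns 4.833333333333333. No exception raised.
2. `except ZeroDivisionError` is skipped.
3. `int(4.833333333333333)` → 4 → val = 4.
Result: 4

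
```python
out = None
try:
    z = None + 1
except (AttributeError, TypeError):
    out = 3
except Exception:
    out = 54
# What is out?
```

Step-by-step execution trace:
1. `z = None + 1` raises TypeError.
2. `except (AttributeError, TypeError)` matches (TypeError is in the tuple) → out = 3.
3. `except Exception` is not reached.
Result: 3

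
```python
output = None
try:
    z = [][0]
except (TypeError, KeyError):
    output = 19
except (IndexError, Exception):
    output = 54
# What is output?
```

Step-by-step execution trace:
1. `z = [][0]` raises IndexError.
2. `except (TypeError, KeyError)` does not match IndexError; skipped.
3. `except (IndexError, Exception)` matches (IndexError is in the tuple) → output = 54.
Result: 54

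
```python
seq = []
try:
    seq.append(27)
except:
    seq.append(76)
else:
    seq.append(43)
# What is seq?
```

Step-by-step execution trace:
1. try: `seq.append(27)` → seq = [27]. No exception raised.
2. `except` is skipped.
3. `else` runs (try completed without exception): `seq.append(43)` → seq = [27, 43].
Result: [27, 43]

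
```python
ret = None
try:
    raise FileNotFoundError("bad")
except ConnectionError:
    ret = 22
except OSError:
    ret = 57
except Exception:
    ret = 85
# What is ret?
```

Step-by-step execution trace:
1. `raise FileNotFoundError(...)` raises FileNotFoundError.
2. `except ConnectionError` does not match (FileNotFoundError is not a subclass of ConnectionError); skipped.
3. `except OSError` matches (FileNotFoundError is a subclass of OSError) → ret = 57.
4. `except Exception` is not reached.
Result: 57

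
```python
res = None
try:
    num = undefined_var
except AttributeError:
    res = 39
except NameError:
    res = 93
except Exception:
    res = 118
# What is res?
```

Step-by-step execution trace:
1. `num = undefined_var` raises NameError.
2. `except AttributeError` does not match NameError; skipped.
3. `except NameError` matches → res = 93.
4. Remaining except clauses are skipped.
Result: 93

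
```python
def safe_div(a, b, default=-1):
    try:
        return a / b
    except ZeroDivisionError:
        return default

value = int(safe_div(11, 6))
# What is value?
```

Step-by-step execution trace:
1. `safe_div(11, 6)` enters try: `return 11 / 6` → returns 1.8333333333333333. No exception raised.
2. `except ZeroDivisionError` is skipped.
3. `int(1.8333333333333333)` → 1 → value = 1.
Result: 1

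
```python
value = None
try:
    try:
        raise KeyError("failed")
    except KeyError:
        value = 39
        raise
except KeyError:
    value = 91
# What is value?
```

Step-by-step execution trace:
1. Inner try: `raise KeyError("failed")` raises KeyError.
2. Inner `except KeyError` matches → value = 39.
3. bare `raise` re-raises the same KeyError.
4. Outer `except KeyError` matches → value = 91.
Result: 91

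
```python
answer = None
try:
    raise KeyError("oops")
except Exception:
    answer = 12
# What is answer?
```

Step-by-step execution trace:
1. `raise KeyError(...)` raises KeyError.
2. `except Exception` matches (KeyError is a subclass of Exception) → answer = 12.
Result: 12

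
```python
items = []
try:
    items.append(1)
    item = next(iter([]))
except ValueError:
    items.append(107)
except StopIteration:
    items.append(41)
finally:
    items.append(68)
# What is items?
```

Step-by-step execution trace:
1. try: `items.append(1)` → items = [1].
2. `item = next(iter([]))` raises StopIteration.
3. `except ValueError` does not match StopIteration; skipped.
4. `except StopIteration` matches → `items.append(41)` → items = [1, 41].
5. finally always runs: `items.append(68)` → items = [1, 41, 68].
Result: [1, 41, 68]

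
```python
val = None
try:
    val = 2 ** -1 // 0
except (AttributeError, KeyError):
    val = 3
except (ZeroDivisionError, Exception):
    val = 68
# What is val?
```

Step-by-step execution trace:
1. `val = 2 ** -1 // 0` raises ZeroDivisionError.
2. `except (AttributeError, KeyError)` does not match ZeroDivisionError; skipped.
3. `except (ZeroDivisionError, Exception)` matches (ZeroDivisionError is in the tuple) → val = 68.
Result: 68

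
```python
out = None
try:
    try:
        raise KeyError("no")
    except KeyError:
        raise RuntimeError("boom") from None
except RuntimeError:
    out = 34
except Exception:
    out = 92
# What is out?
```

Step-by-step execution trace:
1. Inner try raises KeyError; inner `except KeyError` catches it.
2. `raise RuntimeError(...) from None` raises RuntimeError (from None suppresses __context__, but the active exception is still RuntimeError).
3. Outer `except RuntimeError` matches → out = 34.
4. `except Exception` is not reached.
Result: 34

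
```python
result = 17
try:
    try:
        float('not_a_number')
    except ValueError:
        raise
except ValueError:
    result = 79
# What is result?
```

Step-by-step execution trace:
1. Inner try: `float('not_a_number')` raises ValueError.
2. Inner `except ValueError` matches; bare `raise` re-raises the same ValueError.
3. Outer `except ValueError` matches → result = 79.
Result: 79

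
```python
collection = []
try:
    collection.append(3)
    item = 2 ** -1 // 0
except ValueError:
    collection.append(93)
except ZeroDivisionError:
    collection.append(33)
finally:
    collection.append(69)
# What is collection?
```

Step-by-step execution trace:
1. try: `collection.append(3)` → collection = [3].
2. `item = 2 ** -1 // 0` raises ZeroDivisionError.
3. `except ValueError` does not match ZeroDivisionError; skipped.
4. `except ZeroDivisionError` matches → `collection.append(33)` → collection = [3, 33].
5. finally always runs: `collection.append(69)` → collection = [3, 33, 69].
Result: [3, 33, 69]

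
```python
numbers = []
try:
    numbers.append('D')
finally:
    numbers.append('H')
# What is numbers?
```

Step-by-step execution trace:
1. try: `numbers.append('D')` → numbers = ['D'].
2. The try body completes without raising.
3. finally always runs: `numbers.append('H')` → numbers = ['D', 'H'].
Result: ['D', 'H']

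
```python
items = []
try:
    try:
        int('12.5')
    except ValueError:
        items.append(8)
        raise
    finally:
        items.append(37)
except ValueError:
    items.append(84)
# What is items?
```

Step-by-step execution trace:
1. Inner try: `int('12.5')` raises ValueError.
2. Inner `except ValueError` matches → `items.append(8)` → items = [8].
3. bare `raise` re-raises ValueError.
4. Inner `finally` runs during unwinding: `items.append(37)` → items = [8, 37].
5. Outer `except ValueError` matches → `items.append(84)` → items = [8, 37, 84].
Result: [8, 37, 84]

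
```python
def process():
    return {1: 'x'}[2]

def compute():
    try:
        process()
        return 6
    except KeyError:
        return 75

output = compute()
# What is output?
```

Step-by-step execution trace:
1. `compute()` calls `process()`.
2. `process()` evaluates `{1: 'x'}[2]`, which raises KeyError; it propagates to the caller.
3. `return 6` is not reached.
4. `except KeyError` in compute matches → returns 75.
5. output = 75.
Result: 75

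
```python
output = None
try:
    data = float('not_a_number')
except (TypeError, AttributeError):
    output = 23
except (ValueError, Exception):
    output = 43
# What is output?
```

Step-by-step execution trace:
1. `data = float('not_a_number')` raises ValueError.
2. `except (TypeError, AttributeError)` does not match ValueError; skipped.
3. `except (ValueError, Exception)` matches (ValueError is in the tuple) → output = 43.
Result: 43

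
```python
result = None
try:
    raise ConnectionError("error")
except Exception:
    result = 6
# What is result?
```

Step-by-step execution trace:
1. `raise ConnectionError(...)` raises ConnectionError.
2. `except Exception` matches (ConnectionError is a subclass of Exception) → result = 6.
Result: 6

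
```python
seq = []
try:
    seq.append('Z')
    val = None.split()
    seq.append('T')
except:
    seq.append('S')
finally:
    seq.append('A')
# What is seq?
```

Step-by-step execution trace:
1. try: `seq.append('Z')` → seq = ['Z'].
2. `val = None.split()` raises AttributeError; `seq.append('T')` is not reached.
3. bare `except` matches → `seq.append('S')` → seq = ['Z', 'S'].
4. finally always runs: `seq.append('A')` → seq = ['Z', 'S', 'A'].
Result: ['Z', 'S', 'A']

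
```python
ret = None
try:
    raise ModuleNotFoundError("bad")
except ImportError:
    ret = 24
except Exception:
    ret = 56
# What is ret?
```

Step-by-step execution trace:
1. `raise ModuleNotFoundError(...)` raises ModuleNotFoundError.
2. `except ImportError` matches (ModuleNotFoundError is a subclass of ImportError) → ret = 24.
3. `except Exception` is not reached.
Result: 24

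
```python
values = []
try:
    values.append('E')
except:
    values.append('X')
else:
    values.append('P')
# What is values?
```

Step-by-step execution trace:
1. try: `values.append('E')` → values = ['E']. No exception raised.
2. `except` is skipped.
3. `else` runs (try completed without exception): `values.append('P')` → values = ['E', 'P'].
Result: ['E', 'P']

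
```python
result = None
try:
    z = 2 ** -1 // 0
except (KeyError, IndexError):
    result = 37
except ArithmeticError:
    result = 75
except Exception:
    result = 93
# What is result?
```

Step-by-step execution trace:
1. `z = 2 ** -1 // 0` raises ZeroDivisionError.
2. `except (KeyError, IndexError)` does not match ZeroDivisionError; skipped.
3. `except ArithmeticError` matches (ZeroDivisionError is a subclass of ArithmeticError) → result = 75.
4. `except Exception` is not reached.
Result: 75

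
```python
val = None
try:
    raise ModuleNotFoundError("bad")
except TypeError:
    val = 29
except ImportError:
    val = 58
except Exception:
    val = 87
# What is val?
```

Step-by-step execution trace:
1. `raise ModuleNotFoundError(...)` raises ModuleNotFoundError.
2. `except TypeError` does not match (ModuleNotFoundError is not a subclass of TypeError); skipped.
3. `except ImportError` matches (ModuleNotFoundError is a subclass of ImportError) → val = 58.
4. `except Exception` is not reached.
Result: 58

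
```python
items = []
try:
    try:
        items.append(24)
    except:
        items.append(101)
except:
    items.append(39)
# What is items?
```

Step-by-step execution trace:
1. Inner try: `items.append(24)` → items = [24]. No exception raised.
2. Inner `except` is skipped.
3. Inner try completes normally; outer `except` is skipped.
Result: [24]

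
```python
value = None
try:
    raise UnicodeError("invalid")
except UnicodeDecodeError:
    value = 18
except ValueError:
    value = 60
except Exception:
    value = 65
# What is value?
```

Step-by-step execution trace:
1. `raise UnicodeError(...)` raises UnicodeError.
2. `except UnicodeDecodeError` does not match (UnicodeError is not a subclass of UnicodeDecodeError); skipped.
3. `except ValueError` matches (UnicodeError is a subclass of ValueError) → value = 60.
4. `except Exception` is not reached.
Result: 60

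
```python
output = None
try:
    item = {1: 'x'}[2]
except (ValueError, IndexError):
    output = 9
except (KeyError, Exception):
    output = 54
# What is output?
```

Step-by-step execution trace:
1. `item = {1: 'x'}[2]` raises KeyError.
2. `except (ValueError, IndexError)` does not match KeyError; skipped.
3. `except (KeyError, Exception)` matches (KeyError is in the tuple) → output = 54.
Result: 54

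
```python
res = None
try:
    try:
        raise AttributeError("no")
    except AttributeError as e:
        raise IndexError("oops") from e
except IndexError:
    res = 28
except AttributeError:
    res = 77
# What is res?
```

Step-by-step execution trace:
1. Inner try raises AttributeError; inner `except AttributeError as e` catches it.
2. `raise IndexError(...) from e` raises IndexError (AttributeError is attached as __cause__, but only IndexError is active).
3. Outer `except IndexError` matches → res = 28.
4. `except AttributeError` is not reached.
Result: 28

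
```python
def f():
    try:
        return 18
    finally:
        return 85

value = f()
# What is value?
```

Step-by-step execution trace:
1. `f()` enters try: `return 18` sets pending return value 18.
2. Before returning, `finally: return 85` runs and overrides the pending return.
3. f() returns 85 → value = 85.
Result: 85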